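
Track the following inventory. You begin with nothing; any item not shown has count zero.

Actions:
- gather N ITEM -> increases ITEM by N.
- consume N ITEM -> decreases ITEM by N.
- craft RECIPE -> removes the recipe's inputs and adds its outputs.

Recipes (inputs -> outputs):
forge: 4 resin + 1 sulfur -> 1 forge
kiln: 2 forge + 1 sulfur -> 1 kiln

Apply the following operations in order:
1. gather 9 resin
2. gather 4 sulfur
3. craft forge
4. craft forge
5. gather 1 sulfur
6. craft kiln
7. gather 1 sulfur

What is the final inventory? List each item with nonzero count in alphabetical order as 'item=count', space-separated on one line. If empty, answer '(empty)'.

After 1 (gather 9 resin): resin=9
After 2 (gather 4 sulfur): resin=9 sulfur=4
After 3 (craft forge): forge=1 resin=5 sulfur=3
After 4 (craft forge): forge=2 resin=1 sulfur=2
After 5 (gather 1 sulfur): forge=2 resin=1 sulfur=3
After 6 (craft kiln): kiln=1 resin=1 sulfur=2
After 7 (gather 1 sulfur): kiln=1 resin=1 sulfur=3

Answer: kiln=1 resin=1 sulfur=3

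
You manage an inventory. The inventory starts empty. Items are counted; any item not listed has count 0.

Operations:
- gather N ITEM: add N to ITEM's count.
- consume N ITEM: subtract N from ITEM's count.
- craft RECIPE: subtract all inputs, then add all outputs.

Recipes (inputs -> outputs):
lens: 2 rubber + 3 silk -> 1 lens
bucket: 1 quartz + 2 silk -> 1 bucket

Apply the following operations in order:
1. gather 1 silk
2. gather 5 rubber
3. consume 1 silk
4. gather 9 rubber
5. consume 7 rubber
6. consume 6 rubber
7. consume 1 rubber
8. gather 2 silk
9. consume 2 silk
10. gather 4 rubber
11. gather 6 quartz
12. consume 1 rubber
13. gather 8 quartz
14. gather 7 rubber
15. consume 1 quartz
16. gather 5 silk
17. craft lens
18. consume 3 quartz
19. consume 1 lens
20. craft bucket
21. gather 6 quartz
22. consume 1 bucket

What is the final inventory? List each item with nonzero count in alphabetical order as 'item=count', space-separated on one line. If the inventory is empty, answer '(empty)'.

After 1 (gather 1 silk): silk=1
After 2 (gather 5 rubber): rubber=5 silk=1
After 3 (consume 1 silk): rubber=5
After 4 (gather 9 rubber): rubber=14
After 5 (consume 7 rubber): rubber=7
After 6 (consume 6 rubber): rubber=1
After 7 (consume 1 rubber): (empty)
After 8 (gather 2 silk): silk=2
After 9 (consume 2 silk): (empty)
After 10 (gather 4 rubber): rubber=4
After 11 (gather 6 quartz): quartz=6 rubber=4
After 12 (consume 1 rubber): quartz=6 rubber=3
After 13 (gather 8 quartz): quartz=14 rubber=3
After 14 (gather 7 rubber): quartz=14 rubber=10
After 15 (consume 1 quartz): quartz=13 rubber=10
After 16 (gather 5 silk): quartz=13 rubber=10 silk=5
After 17 (craft lens): lens=1 quartz=13 rubber=8 silk=2
After 18 (consume 3 quartz): lens=1 quartz=10 rubber=8 silk=2
After 19 (consume 1 lens): quartz=10 rubber=8 silk=2
After 20 (craft bucket): bucket=1 quartz=9 rubber=8
After 21 (gather 6 quartz): bucket=1 quartz=15 rubber=8
After 22 (consume 1 bucket): quartz=15 rubber=8

Answer: quartz=15 rubber=8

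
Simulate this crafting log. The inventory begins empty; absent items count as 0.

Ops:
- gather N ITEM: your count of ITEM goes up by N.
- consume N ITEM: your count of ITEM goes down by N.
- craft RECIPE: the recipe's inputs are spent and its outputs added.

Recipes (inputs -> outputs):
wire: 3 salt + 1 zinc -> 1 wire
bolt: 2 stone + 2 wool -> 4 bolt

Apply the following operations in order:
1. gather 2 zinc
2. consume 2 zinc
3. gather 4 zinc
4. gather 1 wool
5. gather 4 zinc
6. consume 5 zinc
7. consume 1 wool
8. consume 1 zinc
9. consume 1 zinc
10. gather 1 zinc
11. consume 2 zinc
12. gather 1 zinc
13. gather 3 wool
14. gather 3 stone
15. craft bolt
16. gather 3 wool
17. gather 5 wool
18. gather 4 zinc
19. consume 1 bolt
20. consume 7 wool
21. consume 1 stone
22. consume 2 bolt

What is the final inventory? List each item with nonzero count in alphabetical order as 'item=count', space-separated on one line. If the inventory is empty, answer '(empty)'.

Answer: bolt=1 wool=2 zinc=5

Derivation:
After 1 (gather 2 zinc): zinc=2
After 2 (consume 2 zinc): (empty)
After 3 (gather 4 zinc): zinc=4
After 4 (gather 1 wool): wool=1 zinc=4
After 5 (gather 4 zinc): wool=1 zinc=8
After 6 (consume 5 zinc): wool=1 zinc=3
After 7 (consume 1 wool): zinc=3
After 8 (consume 1 zinc): zinc=2
After 9 (consume 1 zinc): zinc=1
After 10 (gather 1 zinc): zinc=2
After 11 (consume 2 zinc): (empty)
After 12 (gather 1 zinc): zinc=1
After 13 (gather 3 wool): wool=3 zinc=1
After 14 (gather 3 stone): stone=3 wool=3 zinc=1
After 15 (craft bolt): bolt=4 stone=1 wool=1 zinc=1
After 16 (gather 3 wool): bolt=4 stone=1 wool=4 zinc=1
After 17 (gather 5 wool): bolt=4 stone=1 wool=9 zinc=1
After 18 (gather 4 zinc): bolt=4 stone=1 wool=9 zinc=5
After 19 (consume 1 bolt): bolt=3 stone=1 wool=9 zinc=5
After 20 (consume 7 wool): bolt=3 stone=1 wool=2 zinc=5
After 21 (consume 1 stone): bolt=3 wool=2 zinc=5
After 22 (consume 2 bolt): bolt=1 wool=2 zinc=5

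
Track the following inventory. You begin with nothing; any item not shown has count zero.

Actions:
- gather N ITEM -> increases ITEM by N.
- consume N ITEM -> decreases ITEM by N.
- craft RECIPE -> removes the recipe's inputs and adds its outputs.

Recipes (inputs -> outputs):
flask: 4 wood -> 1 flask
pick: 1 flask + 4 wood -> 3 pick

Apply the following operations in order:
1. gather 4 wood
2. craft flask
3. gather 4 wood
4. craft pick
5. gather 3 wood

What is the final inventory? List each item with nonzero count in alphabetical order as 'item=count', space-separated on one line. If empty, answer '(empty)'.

After 1 (gather 4 wood): wood=4
After 2 (craft flask): flask=1
After 3 (gather 4 wood): flask=1 wood=4
After 4 (craft pick): pick=3
After 5 (gather 3 wood): pick=3 wood=3

Answer: pick=3 wood=3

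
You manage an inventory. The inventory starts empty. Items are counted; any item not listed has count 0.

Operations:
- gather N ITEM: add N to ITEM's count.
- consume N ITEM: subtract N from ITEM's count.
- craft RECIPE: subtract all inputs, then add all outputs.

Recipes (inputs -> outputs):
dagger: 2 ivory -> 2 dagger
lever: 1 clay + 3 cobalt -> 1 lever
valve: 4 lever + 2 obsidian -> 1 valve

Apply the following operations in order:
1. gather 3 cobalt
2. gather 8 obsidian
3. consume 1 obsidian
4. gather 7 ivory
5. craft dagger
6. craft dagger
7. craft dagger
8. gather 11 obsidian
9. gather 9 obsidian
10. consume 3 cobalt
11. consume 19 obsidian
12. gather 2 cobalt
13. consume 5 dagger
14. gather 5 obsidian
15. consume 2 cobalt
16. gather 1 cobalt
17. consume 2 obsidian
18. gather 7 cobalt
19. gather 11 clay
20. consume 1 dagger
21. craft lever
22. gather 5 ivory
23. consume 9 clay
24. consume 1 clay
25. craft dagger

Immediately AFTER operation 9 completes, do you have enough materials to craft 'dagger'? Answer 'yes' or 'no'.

After 1 (gather 3 cobalt): cobalt=3
After 2 (gather 8 obsidian): cobalt=3 obsidian=8
After 3 (consume 1 obsidian): cobalt=3 obsidian=7
After 4 (gather 7 ivory): cobalt=3 ivory=7 obsidian=7
After 5 (craft dagger): cobalt=3 dagger=2 ivory=5 obsidian=7
After 6 (craft dagger): cobalt=3 dagger=4 ivory=3 obsidian=7
After 7 (craft dagger): cobalt=3 dagger=6 ivory=1 obsidian=7
After 8 (gather 11 obsidian): cobalt=3 dagger=6 ivory=1 obsidian=18
After 9 (gather 9 obsidian): cobalt=3 dagger=6 ivory=1 obsidian=27

Answer: no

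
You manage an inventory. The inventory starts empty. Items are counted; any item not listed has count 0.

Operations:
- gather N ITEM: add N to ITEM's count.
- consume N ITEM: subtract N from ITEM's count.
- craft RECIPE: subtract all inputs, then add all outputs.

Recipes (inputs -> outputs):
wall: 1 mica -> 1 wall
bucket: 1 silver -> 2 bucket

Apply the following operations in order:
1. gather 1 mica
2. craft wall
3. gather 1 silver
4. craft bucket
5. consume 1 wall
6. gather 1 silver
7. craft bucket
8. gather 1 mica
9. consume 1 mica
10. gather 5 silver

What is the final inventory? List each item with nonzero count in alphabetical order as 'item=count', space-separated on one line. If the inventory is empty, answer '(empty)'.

After 1 (gather 1 mica): mica=1
After 2 (craft wall): wall=1
After 3 (gather 1 silver): silver=1 wall=1
After 4 (craft bucket): bucket=2 wall=1
After 5 (consume 1 wall): bucket=2
After 6 (gather 1 silver): bucket=2 silver=1
After 7 (craft bucket): bucket=4
After 8 (gather 1 mica): bucket=4 mica=1
After 9 (consume 1 mica): bucket=4
After 10 (gather 5 silver): bucket=4 silver=5

Answer: bucket=4 silver=5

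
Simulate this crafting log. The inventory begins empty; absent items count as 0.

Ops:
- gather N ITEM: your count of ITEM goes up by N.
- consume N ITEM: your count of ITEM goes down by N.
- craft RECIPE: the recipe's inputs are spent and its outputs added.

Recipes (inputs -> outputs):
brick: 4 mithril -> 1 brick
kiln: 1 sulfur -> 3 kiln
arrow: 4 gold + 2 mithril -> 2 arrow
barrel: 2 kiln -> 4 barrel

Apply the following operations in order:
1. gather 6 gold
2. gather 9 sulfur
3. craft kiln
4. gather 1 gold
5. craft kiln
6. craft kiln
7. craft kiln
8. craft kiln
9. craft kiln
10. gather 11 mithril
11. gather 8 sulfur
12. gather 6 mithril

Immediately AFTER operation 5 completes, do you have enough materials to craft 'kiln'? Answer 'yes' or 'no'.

After 1 (gather 6 gold): gold=6
After 2 (gather 9 sulfur): gold=6 sulfur=9
After 3 (craft kiln): gold=6 kiln=3 sulfur=8
After 4 (gather 1 gold): gold=7 kiln=3 sulfur=8
After 5 (craft kiln): gold=7 kiln=6 sulfur=7

Answer: yes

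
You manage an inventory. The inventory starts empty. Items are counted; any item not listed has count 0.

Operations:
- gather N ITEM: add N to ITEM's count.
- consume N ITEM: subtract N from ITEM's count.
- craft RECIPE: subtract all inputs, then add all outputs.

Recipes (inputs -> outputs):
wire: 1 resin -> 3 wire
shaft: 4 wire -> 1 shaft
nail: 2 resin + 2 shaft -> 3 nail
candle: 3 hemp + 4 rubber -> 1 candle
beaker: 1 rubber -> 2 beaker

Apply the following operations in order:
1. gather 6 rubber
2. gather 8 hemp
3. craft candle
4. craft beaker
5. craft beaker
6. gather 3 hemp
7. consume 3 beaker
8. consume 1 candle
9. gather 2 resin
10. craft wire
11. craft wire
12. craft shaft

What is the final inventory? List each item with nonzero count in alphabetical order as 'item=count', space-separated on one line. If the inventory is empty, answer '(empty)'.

Answer: beaker=1 hemp=8 shaft=1 wire=2

Derivation:
After 1 (gather 6 rubber): rubber=6
After 2 (gather 8 hemp): hemp=8 rubber=6
After 3 (craft candle): candle=1 hemp=5 rubber=2
After 4 (craft beaker): beaker=2 candle=1 hemp=5 rubber=1
After 5 (craft beaker): beaker=4 candle=1 hemp=5
After 6 (gather 3 hemp): beaker=4 candle=1 hemp=8
After 7 (consume 3 beaker): beaker=1 candle=1 hemp=8
After 8 (consume 1 candle): beaker=1 hemp=8
After 9 (gather 2 resin): beaker=1 hemp=8 resin=2
After 10 (craft wire): beaker=1 hemp=8 resin=1 wire=3
After 11 (craft wire): beaker=1 hemp=8 wire=6
After 12 (craft shaft): beaker=1 hemp=8 shaft=1 wire=2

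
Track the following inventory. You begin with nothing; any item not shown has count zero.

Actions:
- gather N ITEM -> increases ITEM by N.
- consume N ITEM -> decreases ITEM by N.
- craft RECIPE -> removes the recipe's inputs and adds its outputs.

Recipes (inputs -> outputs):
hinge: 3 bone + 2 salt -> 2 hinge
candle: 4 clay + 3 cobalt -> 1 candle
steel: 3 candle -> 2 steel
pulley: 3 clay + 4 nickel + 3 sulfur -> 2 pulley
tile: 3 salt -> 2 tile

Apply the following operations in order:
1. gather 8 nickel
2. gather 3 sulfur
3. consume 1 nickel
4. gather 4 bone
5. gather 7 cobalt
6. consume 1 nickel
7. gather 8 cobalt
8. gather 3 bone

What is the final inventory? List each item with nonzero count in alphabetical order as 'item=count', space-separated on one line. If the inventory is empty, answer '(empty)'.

Answer: bone=7 cobalt=15 nickel=6 sulfur=3

Derivation:
After 1 (gather 8 nickel): nickel=8
After 2 (gather 3 sulfur): nickel=8 sulfur=3
After 3 (consume 1 nickel): nickel=7 sulfur=3
After 4 (gather 4 bone): bone=4 nickel=7 sulfur=3
After 5 (gather 7 cobalt): bone=4 cobalt=7 nickel=7 sulfur=3
After 6 (consume 1 nickel): bone=4 cobalt=7 nickel=6 sulfur=3
After 7 (gather 8 cobalt): bone=4 cobalt=15 nickel=6 sulfur=3
After 8 (gather 3 bone): bone=7 cobalt=15 nickel=6 sulfur=3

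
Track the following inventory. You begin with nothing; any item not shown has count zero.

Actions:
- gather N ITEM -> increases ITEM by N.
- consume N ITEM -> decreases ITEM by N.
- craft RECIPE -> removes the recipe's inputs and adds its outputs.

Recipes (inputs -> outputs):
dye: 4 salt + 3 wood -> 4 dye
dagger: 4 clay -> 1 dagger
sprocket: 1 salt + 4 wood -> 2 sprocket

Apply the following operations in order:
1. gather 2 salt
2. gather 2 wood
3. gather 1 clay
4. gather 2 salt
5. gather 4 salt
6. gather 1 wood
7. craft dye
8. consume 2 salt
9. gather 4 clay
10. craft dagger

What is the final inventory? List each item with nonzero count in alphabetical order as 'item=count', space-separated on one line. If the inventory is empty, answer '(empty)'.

Answer: clay=1 dagger=1 dye=4 salt=2

Derivation:
After 1 (gather 2 salt): salt=2
After 2 (gather 2 wood): salt=2 wood=2
After 3 (gather 1 clay): clay=1 salt=2 wood=2
After 4 (gather 2 salt): clay=1 salt=4 wood=2
After 5 (gather 4 salt): clay=1 salt=8 wood=2
After 6 (gather 1 wood): clay=1 salt=8 wood=3
After 7 (craft dye): clay=1 dye=4 salt=4
After 8 (consume 2 salt): clay=1 dye=4 salt=2
After 9 (gather 4 clay): clay=5 dye=4 salt=2
After 10 (craft dagger): clay=1 dagger=1 dye=4 salt=2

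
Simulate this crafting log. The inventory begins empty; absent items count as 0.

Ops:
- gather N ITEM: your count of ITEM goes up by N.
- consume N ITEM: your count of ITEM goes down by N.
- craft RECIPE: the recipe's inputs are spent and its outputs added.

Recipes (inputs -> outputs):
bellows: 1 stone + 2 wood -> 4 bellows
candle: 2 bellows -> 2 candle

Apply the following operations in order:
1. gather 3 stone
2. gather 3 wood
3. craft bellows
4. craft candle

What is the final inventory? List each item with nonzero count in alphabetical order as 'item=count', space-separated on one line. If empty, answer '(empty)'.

Answer: bellows=2 candle=2 stone=2 wood=1

Derivation:
After 1 (gather 3 stone): stone=3
After 2 (gather 3 wood): stone=3 wood=3
After 3 (craft bellows): bellows=4 stone=2 wood=1
After 4 (craft candle): bellows=2 candle=2 stone=2 wood=1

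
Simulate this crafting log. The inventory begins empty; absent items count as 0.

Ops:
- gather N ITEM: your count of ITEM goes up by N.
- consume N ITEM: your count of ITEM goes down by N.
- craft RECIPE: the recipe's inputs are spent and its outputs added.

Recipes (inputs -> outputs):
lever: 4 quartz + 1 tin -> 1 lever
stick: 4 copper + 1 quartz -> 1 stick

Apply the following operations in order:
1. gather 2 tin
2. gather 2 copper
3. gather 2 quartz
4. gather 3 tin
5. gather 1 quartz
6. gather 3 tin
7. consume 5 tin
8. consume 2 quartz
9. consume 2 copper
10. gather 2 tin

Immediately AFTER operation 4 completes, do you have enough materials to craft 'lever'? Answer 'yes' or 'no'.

After 1 (gather 2 tin): tin=2
After 2 (gather 2 copper): copper=2 tin=2
After 3 (gather 2 quartz): copper=2 quartz=2 tin=2
After 4 (gather 3 tin): copper=2 quartz=2 tin=5

Answer: no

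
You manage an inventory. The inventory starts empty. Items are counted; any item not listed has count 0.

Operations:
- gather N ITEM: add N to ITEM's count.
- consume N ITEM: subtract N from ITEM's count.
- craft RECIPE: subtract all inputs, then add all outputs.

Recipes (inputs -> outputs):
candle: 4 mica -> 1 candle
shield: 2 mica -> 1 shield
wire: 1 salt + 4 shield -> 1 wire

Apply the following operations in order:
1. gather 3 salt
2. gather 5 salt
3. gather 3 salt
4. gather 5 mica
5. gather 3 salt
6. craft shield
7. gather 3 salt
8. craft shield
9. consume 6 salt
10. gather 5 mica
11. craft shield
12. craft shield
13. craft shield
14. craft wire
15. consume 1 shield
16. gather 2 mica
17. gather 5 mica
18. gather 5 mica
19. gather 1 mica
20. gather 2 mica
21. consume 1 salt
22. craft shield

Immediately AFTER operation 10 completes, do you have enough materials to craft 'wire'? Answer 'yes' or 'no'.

Answer: no

Derivation:
After 1 (gather 3 salt): salt=3
After 2 (gather 5 salt): salt=8
After 3 (gather 3 salt): salt=11
After 4 (gather 5 mica): mica=5 salt=11
After 5 (gather 3 salt): mica=5 salt=14
After 6 (craft shield): mica=3 salt=14 shield=1
After 7 (gather 3 salt): mica=3 salt=17 shield=1
After 8 (craft shield): mica=1 salt=17 shield=2
After 9 (consume 6 salt): mica=1 salt=11 shield=2
After 10 (gather 5 mica): mica=6 salt=11 shield=2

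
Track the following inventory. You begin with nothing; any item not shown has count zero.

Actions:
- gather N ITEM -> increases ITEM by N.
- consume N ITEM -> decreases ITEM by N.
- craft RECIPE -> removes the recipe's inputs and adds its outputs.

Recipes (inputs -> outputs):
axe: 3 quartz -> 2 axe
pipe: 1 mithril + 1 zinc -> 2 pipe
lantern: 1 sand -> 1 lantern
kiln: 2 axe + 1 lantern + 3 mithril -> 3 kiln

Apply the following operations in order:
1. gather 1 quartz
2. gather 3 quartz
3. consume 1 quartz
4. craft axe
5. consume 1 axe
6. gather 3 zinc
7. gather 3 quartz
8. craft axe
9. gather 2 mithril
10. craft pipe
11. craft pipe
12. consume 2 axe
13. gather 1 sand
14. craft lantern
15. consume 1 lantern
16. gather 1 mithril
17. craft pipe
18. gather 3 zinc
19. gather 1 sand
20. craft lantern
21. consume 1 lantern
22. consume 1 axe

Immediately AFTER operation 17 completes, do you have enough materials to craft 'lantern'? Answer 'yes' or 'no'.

Answer: no

Derivation:
After 1 (gather 1 quartz): quartz=1
After 2 (gather 3 quartz): quartz=4
After 3 (consume 1 quartz): quartz=3
After 4 (craft axe): axe=2
After 5 (consume 1 axe): axe=1
After 6 (gather 3 zinc): axe=1 zinc=3
After 7 (gather 3 quartz): axe=1 quartz=3 zinc=3
After 8 (craft axe): axe=3 zinc=3
After 9 (gather 2 mithril): axe=3 mithril=2 zinc=3
After 10 (craft pipe): axe=3 mithril=1 pipe=2 zinc=2
After 11 (craft pipe): axe=3 pipe=4 zinc=1
After 12 (consume 2 axe): axe=1 pipe=4 zinc=1
After 13 (gather 1 sand): axe=1 pipe=4 sand=1 zinc=1
After 14 (craft lantern): axe=1 lantern=1 pipe=4 zinc=1
After 15 (consume 1 lantern): axe=1 pipe=4 zinc=1
After 16 (gather 1 mithril): axe=1 mithril=1 pipe=4 zinc=1
After 17 (craft pipe): axe=1 pipe=6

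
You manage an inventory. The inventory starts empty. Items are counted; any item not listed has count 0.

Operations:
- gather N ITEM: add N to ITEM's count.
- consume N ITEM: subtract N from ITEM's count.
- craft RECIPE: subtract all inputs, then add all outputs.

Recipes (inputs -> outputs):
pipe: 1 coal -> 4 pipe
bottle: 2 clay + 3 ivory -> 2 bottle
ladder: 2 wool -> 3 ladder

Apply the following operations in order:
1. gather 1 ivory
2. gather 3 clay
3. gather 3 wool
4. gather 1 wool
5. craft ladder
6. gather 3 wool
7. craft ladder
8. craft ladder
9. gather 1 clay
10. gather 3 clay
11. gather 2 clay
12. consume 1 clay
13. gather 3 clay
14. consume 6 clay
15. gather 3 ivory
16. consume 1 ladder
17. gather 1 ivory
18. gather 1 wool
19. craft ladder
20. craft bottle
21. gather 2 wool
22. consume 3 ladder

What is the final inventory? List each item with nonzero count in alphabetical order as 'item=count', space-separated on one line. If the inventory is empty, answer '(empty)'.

Answer: bottle=2 clay=3 ivory=2 ladder=8 wool=2

Derivation:
After 1 (gather 1 ivory): ivory=1
After 2 (gather 3 clay): clay=3 ivory=1
After 3 (gather 3 wool): clay=3 ivory=1 wool=3
After 4 (gather 1 wool): clay=3 ivory=1 wool=4
After 5 (craft ladder): clay=3 ivory=1 ladder=3 wool=2
After 6 (gather 3 wool): clay=3 ivory=1 ladder=3 wool=5
After 7 (craft ladder): clay=3 ivory=1 ladder=6 wool=3
After 8 (craft ladder): clay=3 ivory=1 ladder=9 wool=1
After 9 (gather 1 clay): clay=4 ivory=1 ladder=9 wool=1
After 10 (gather 3 clay): clay=7 ivory=1 ladder=9 wool=1
After 11 (gather 2 clay): clay=9 ivory=1 ladder=9 wool=1
After 12 (consume 1 clay): clay=8 ivory=1 ladder=9 wool=1
After 13 (gather 3 clay): clay=11 ivory=1 ladder=9 wool=1
After 14 (consume 6 clay): clay=5 ivory=1 ladder=9 wool=1
After 15 (gather 3 ivory): clay=5 ivory=4 ladder=9 wool=1
After 16 (consume 1 ladder): clay=5 ivory=4 ladder=8 wool=1
After 17 (gather 1 ivory): clay=5 ivory=5 ladder=8 wool=1
After 18 (gather 1 wool): clay=5 ivory=5 ladder=8 wool=2
After 19 (craft ladder): clay=5 ivory=5 ladder=11
After 20 (craft bottle): bottle=2 clay=3 ivory=2 ladder=11
After 21 (gather 2 wool): bottle=2 clay=3 ivory=2 ladder=11 wool=2
After 22 (consume 3 ladder): bottle=2 clay=3 ivory=2 ladder=8 wool=2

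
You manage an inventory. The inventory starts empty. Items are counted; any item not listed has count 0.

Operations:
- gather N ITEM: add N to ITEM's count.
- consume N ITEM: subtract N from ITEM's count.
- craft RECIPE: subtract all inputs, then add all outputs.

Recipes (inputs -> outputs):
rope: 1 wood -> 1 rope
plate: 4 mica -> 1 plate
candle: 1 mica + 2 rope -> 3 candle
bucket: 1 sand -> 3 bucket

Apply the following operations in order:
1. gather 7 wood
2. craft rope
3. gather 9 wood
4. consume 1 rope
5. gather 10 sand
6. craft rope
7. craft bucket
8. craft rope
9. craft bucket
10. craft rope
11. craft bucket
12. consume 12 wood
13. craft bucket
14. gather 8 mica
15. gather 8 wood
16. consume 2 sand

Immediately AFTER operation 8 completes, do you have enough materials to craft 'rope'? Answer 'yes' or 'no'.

After 1 (gather 7 wood): wood=7
After 2 (craft rope): rope=1 wood=6
After 3 (gather 9 wood): rope=1 wood=15
After 4 (consume 1 rope): wood=15
After 5 (gather 10 sand): sand=10 wood=15
After 6 (craft rope): rope=1 sand=10 wood=14
After 7 (craft bucket): bucket=3 rope=1 sand=9 wood=14
After 8 (craft rope): bucket=3 rope=2 sand=9 wood=13

Answer: yes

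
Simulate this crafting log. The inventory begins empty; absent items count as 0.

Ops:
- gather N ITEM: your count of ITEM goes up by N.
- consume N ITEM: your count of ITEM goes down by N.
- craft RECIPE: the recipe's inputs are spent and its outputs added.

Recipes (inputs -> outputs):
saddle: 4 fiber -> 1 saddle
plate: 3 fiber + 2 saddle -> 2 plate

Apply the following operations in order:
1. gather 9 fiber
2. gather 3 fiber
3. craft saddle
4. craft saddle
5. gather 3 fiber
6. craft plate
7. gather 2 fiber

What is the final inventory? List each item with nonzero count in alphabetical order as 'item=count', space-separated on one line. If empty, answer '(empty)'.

Answer: fiber=6 plate=2

Derivation:
After 1 (gather 9 fiber): fiber=9
After 2 (gather 3 fiber): fiber=12
After 3 (craft saddle): fiber=8 saddle=1
After 4 (craft saddle): fiber=4 saddle=2
After 5 (gather 3 fiber): fiber=7 saddle=2
After 6 (craft plate): fiber=4 plate=2
After 7 (gather 2 fiber): fiber=6 plate=2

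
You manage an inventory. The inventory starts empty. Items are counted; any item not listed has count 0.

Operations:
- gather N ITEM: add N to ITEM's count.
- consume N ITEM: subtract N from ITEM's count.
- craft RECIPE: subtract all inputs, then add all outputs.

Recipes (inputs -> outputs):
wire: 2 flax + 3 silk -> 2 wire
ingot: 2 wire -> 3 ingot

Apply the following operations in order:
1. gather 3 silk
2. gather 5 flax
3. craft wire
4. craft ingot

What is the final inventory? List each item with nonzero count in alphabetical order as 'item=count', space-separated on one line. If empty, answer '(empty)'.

Answer: flax=3 ingot=3

Derivation:
After 1 (gather 3 silk): silk=3
After 2 (gather 5 flax): flax=5 silk=3
After 3 (craft wire): flax=3 wire=2
After 4 (craft ingot): flax=3 ingot=3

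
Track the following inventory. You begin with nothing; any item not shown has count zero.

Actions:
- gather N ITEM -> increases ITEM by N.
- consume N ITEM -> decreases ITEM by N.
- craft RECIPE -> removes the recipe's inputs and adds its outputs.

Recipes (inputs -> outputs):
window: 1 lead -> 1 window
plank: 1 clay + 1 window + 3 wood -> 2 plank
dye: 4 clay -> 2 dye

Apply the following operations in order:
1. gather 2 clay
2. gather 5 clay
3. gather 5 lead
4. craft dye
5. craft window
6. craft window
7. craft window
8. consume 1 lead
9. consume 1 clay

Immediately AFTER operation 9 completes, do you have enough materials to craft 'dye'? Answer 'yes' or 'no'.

After 1 (gather 2 clay): clay=2
After 2 (gather 5 clay): clay=7
After 3 (gather 5 lead): clay=7 lead=5
After 4 (craft dye): clay=3 dye=2 lead=5
After 5 (craft window): clay=3 dye=2 lead=4 window=1
After 6 (craft window): clay=3 dye=2 lead=3 window=2
After 7 (craft window): clay=3 dye=2 lead=2 window=3
After 8 (consume 1 lead): clay=3 dye=2 lead=1 window=3
After 9 (consume 1 clay): clay=2 dye=2 lead=1 window=3

Answer: no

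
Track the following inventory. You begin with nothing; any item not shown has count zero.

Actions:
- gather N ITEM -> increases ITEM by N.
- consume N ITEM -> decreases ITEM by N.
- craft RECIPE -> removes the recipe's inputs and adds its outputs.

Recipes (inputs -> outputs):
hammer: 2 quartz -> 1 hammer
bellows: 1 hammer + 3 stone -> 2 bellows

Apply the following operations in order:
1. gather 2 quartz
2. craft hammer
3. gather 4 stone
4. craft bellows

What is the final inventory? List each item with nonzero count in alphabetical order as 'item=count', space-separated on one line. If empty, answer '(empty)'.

After 1 (gather 2 quartz): quartz=2
After 2 (craft hammer): hammer=1
After 3 (gather 4 stone): hammer=1 stone=4
After 4 (craft bellows): bellows=2 stone=1

Answer: bellows=2 stone=1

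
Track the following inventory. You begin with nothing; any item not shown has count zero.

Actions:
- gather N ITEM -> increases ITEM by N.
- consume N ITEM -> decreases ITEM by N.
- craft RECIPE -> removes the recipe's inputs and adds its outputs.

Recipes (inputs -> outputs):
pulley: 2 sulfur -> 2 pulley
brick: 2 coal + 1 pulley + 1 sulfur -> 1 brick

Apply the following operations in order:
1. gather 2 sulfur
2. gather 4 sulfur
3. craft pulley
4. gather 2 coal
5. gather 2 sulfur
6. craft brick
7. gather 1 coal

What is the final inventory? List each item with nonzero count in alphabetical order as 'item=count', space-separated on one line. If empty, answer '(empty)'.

After 1 (gather 2 sulfur): sulfur=2
After 2 (gather 4 sulfur): sulfur=6
After 3 (craft pulley): pulley=2 sulfur=4
After 4 (gather 2 coal): coal=2 pulley=2 sulfur=4
After 5 (gather 2 sulfur): coal=2 pulley=2 sulfur=6
After 6 (craft brick): brick=1 pulley=1 sulfur=5
After 7 (gather 1 coal): brick=1 coal=1 pulley=1 sulfur=5

Answer: brick=1 coal=1 pulley=1 sulfur=5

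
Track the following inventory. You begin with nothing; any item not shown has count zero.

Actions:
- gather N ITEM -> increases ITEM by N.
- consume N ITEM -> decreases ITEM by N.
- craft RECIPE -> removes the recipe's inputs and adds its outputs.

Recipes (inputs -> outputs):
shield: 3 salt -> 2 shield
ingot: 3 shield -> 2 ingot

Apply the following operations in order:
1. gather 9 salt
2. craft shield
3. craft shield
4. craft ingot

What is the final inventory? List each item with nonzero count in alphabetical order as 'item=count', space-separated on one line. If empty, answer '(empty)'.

After 1 (gather 9 salt): salt=9
After 2 (craft shield): salt=6 shield=2
After 3 (craft shield): salt=3 shield=4
After 4 (craft ingot): ingot=2 salt=3 shield=1

Answer: ingot=2 salt=3 shield=1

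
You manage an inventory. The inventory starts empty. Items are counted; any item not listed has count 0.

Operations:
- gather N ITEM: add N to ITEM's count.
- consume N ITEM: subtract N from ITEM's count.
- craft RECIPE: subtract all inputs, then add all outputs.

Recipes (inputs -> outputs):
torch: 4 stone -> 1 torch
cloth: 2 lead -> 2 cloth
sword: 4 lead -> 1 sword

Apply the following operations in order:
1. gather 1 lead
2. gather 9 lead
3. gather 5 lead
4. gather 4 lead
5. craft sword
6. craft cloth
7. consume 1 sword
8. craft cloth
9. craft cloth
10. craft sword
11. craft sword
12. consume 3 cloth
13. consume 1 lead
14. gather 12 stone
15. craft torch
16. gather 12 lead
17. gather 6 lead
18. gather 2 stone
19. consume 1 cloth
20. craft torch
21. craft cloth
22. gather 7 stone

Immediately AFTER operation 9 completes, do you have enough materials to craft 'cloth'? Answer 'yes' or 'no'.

Answer: yes

Derivation:
After 1 (gather 1 lead): lead=1
After 2 (gather 9 lead): lead=10
After 3 (gather 5 lead): lead=15
After 4 (gather 4 lead): lead=19
After 5 (craft sword): lead=15 sword=1
After 6 (craft cloth): cloth=2 lead=13 sword=1
After 7 (consume 1 sword): cloth=2 lead=13
After 8 (craft cloth): cloth=4 lead=11
After 9 (craft cloth): cloth=6 lead=9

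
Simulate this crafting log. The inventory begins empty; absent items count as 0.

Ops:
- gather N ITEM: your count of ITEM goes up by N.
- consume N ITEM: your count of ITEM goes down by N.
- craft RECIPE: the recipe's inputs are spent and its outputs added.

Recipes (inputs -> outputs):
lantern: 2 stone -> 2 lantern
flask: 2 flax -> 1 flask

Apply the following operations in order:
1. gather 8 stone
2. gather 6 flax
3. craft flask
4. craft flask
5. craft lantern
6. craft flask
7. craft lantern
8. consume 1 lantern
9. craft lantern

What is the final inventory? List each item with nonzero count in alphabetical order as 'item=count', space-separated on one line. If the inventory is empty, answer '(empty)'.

After 1 (gather 8 stone): stone=8
After 2 (gather 6 flax): flax=6 stone=8
After 3 (craft flask): flask=1 flax=4 stone=8
After 4 (craft flask): flask=2 flax=2 stone=8
After 5 (craft lantern): flask=2 flax=2 lantern=2 stone=6
After 6 (craft flask): flask=3 lantern=2 stone=6
After 7 (craft lantern): flask=3 lantern=4 stone=4
After 8 (consume 1 lantern): flask=3 lantern=3 stone=4
After 9 (craft lantern): flask=3 lantern=5 stone=2

Answer: flask=3 lantern=5 stone=2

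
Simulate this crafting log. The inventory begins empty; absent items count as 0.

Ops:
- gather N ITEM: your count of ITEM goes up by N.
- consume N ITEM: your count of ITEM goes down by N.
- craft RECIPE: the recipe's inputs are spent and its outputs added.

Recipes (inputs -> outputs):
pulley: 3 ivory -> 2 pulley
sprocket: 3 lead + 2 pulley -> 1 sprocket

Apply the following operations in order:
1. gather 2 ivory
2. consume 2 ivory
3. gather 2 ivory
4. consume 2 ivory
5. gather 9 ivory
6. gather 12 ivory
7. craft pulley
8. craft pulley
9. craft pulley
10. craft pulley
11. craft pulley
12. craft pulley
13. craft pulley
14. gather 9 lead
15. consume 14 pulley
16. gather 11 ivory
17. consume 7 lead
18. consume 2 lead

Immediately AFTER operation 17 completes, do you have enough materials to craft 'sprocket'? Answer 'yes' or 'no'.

After 1 (gather 2 ivory): ivory=2
After 2 (consume 2 ivory): (empty)
After 3 (gather 2 ivory): ivory=2
After 4 (consume 2 ivory): (empty)
After 5 (gather 9 ivory): ivory=9
After 6 (gather 12 ivory): ivory=21
After 7 (craft pulley): ivory=18 pulley=2
After 8 (craft pulley): ivory=15 pulley=4
After 9 (craft pulley): ivory=12 pulley=6
After 10 (craft pulley): ivory=9 pulley=8
After 11 (craft pulley): ivory=6 pulley=10
After 12 (craft pulley): ivory=3 pulley=12
After 13 (craft pulley): pulley=14
After 14 (gather 9 lead): lead=9 pulley=14
After 15 (consume 14 pulley): lead=9
After 16 (gather 11 ivory): ivory=11 lead=9
After 17 (consume 7 lead): ivory=11 lead=2

Answer: no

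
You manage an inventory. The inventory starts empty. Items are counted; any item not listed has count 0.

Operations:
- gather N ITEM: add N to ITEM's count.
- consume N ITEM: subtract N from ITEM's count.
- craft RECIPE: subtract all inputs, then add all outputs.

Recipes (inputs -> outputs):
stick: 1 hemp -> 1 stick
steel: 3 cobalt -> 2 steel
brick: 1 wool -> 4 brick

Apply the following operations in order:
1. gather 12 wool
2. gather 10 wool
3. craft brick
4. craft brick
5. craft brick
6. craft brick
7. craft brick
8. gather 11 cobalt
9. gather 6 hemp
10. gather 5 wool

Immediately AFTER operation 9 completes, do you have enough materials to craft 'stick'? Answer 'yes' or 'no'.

After 1 (gather 12 wool): wool=12
After 2 (gather 10 wool): wool=22
After 3 (craft brick): brick=4 wool=21
After 4 (craft brick): brick=8 wool=20
After 5 (craft brick): brick=12 wool=19
After 6 (craft brick): brick=16 wool=18
After 7 (craft brick): brick=20 wool=17
After 8 (gather 11 cobalt): brick=20 cobalt=11 wool=17
After 9 (gather 6 hemp): brick=20 cobalt=11 hemp=6 wool=17

Answer: yes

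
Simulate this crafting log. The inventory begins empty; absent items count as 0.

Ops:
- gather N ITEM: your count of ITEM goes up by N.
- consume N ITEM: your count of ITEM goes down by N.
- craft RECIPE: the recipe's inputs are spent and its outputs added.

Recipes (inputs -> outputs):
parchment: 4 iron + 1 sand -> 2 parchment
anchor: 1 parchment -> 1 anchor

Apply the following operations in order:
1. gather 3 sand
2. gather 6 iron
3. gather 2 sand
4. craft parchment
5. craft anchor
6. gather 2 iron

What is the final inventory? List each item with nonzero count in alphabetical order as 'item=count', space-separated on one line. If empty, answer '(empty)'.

After 1 (gather 3 sand): sand=3
After 2 (gather 6 iron): iron=6 sand=3
After 3 (gather 2 sand): iron=6 sand=5
After 4 (craft parchment): iron=2 parchment=2 sand=4
After 5 (craft anchor): anchor=1 iron=2 parchment=1 sand=4
After 6 (gather 2 iron): anchor=1 iron=4 parchment=1 sand=4

Answer: anchor=1 iron=4 parchment=1 sand=4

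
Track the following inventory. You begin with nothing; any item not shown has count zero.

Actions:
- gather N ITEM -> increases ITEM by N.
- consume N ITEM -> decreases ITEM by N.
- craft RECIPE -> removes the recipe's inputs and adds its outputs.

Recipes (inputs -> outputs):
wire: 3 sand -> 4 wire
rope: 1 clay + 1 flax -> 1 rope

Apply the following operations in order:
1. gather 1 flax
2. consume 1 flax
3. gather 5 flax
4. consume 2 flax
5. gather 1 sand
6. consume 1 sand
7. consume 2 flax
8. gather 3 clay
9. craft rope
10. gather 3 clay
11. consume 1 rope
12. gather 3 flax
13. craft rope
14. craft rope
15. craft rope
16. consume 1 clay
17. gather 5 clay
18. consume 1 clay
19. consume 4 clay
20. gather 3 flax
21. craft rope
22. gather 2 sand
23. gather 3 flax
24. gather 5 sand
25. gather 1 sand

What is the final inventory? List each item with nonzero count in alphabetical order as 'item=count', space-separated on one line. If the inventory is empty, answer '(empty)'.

After 1 (gather 1 flax): flax=1
After 2 (consume 1 flax): (empty)
After 3 (gather 5 flax): flax=5
After 4 (consume 2 flax): flax=3
After 5 (gather 1 sand): flax=3 sand=1
After 6 (consume 1 sand): flax=3
After 7 (consume 2 flax): flax=1
After 8 (gather 3 clay): clay=3 flax=1
After 9 (craft rope): clay=2 rope=1
After 10 (gather 3 clay): clay=5 rope=1
After 11 (consume 1 rope): clay=5
After 12 (gather 3 flax): clay=5 flax=3
After 13 (craft rope): clay=4 flax=2 rope=1
After 14 (craft rope): clay=3 flax=1 rope=2
After 15 (craft rope): clay=2 rope=3
After 16 (consume 1 clay): clay=1 rope=3
After 17 (gather 5 clay): clay=6 rope=3
After 18 (consume 1 clay): clay=5 rope=3
After 19 (consume 4 clay): clay=1 rope=3
After 20 (gather 3 flax): clay=1 flax=3 rope=3
After 21 (craft rope): flax=2 rope=4
After 22 (gather 2 sand): flax=2 rope=4 sand=2
After 23 (gather 3 flax): flax=5 rope=4 sand=2
After 24 (gather 5 sand): flax=5 rope=4 sand=7
After 25 (gather 1 sand): flax=5 rope=4 sand=8

Answer: flax=5 rope=4 sand=8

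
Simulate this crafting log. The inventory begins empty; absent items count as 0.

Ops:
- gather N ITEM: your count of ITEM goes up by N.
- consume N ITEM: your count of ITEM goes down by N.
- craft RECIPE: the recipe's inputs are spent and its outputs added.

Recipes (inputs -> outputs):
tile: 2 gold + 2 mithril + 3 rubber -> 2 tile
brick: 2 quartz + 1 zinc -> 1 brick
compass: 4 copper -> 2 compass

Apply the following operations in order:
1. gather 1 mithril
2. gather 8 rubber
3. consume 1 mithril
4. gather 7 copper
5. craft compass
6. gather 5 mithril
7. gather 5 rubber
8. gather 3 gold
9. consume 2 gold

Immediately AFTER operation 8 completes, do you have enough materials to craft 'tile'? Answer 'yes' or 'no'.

Answer: yes

Derivation:
After 1 (gather 1 mithril): mithril=1
After 2 (gather 8 rubber): mithril=1 rubber=8
After 3 (consume 1 mithril): rubber=8
After 4 (gather 7 copper): copper=7 rubber=8
After 5 (craft compass): compass=2 copper=3 rubber=8
After 6 (gather 5 mithril): compass=2 copper=3 mithril=5 rubber=8
After 7 (gather 5 rubber): compass=2 copper=3 mithril=5 rubber=13
After 8 (gather 3 gold): compass=2 copper=3 gold=3 mithril=5 rubber=13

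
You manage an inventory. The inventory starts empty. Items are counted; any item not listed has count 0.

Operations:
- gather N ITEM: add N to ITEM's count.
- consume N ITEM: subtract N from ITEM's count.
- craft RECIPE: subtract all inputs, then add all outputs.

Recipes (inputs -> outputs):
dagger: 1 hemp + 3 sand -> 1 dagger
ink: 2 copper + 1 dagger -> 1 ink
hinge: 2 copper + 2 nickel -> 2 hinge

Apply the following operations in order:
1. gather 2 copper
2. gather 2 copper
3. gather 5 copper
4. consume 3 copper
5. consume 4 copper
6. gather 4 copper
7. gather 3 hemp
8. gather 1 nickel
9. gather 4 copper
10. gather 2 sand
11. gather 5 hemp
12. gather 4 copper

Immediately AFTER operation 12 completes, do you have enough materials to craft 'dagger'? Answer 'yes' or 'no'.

After 1 (gather 2 copper): copper=2
After 2 (gather 2 copper): copper=4
After 3 (gather 5 copper): copper=9
After 4 (consume 3 copper): copper=6
After 5 (consume 4 copper): copper=2
After 6 (gather 4 copper): copper=6
After 7 (gather 3 hemp): copper=6 hemp=3
After 8 (gather 1 nickel): copper=6 hemp=3 nickel=1
After 9 (gather 4 copper): copper=10 hemp=3 nickel=1
After 10 (gather 2 sand): copper=10 hemp=3 nickel=1 sand=2
After 11 (gather 5 hemp): copper=10 hemp=8 nickel=1 sand=2
After 12 (gather 4 copper): copper=14 hemp=8 nickel=1 sand=2

Answer: no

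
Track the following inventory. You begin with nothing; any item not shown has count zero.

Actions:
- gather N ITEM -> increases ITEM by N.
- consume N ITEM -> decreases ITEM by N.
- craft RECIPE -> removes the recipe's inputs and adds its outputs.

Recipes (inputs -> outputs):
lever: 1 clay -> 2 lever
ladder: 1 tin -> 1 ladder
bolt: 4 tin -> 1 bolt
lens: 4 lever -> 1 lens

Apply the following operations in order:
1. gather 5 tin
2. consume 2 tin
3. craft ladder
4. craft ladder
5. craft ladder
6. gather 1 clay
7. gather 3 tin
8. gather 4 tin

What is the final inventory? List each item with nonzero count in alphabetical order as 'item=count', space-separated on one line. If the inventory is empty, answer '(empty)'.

Answer: clay=1 ladder=3 tin=7

Derivation:
After 1 (gather 5 tin): tin=5
After 2 (consume 2 tin): tin=3
After 3 (craft ladder): ladder=1 tin=2
After 4 (craft ladder): ladder=2 tin=1
After 5 (craft ladder): ladder=3
After 6 (gather 1 clay): clay=1 ladder=3
After 7 (gather 3 tin): clay=1 ladder=3 tin=3
After 8 (gather 4 tin): clay=1 ladder=3 tin=7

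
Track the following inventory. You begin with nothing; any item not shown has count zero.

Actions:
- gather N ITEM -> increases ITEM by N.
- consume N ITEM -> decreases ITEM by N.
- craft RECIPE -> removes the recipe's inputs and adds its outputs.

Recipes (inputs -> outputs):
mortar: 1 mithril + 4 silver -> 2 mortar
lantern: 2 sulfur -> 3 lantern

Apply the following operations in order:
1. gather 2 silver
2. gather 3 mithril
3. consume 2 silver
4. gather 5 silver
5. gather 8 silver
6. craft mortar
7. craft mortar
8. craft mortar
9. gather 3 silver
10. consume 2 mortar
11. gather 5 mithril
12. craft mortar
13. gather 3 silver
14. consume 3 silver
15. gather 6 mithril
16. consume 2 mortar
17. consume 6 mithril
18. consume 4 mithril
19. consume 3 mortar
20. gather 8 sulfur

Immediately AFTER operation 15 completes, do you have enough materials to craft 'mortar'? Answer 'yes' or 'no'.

Answer: no

Derivation:
After 1 (gather 2 silver): silver=2
After 2 (gather 3 mithril): mithril=3 silver=2
After 3 (consume 2 silver): mithril=3
After 4 (gather 5 silver): mithril=3 silver=5
After 5 (gather 8 silver): mithril=3 silver=13
After 6 (craft mortar): mithril=2 mortar=2 silver=9
After 7 (craft mortar): mithril=1 mortar=4 silver=5
After 8 (craft mortar): mortar=6 silver=1
After 9 (gather 3 silver): mortar=6 silver=4
After 10 (consume 2 mortar): mortar=4 silver=4
After 11 (gather 5 mithril): mithril=5 mortar=4 silver=4
After 12 (craft mortar): mithril=4 mortar=6
After 13 (gather 3 silver): mithril=4 mortar=6 silver=3
After 14 (consume 3 silver): mithril=4 mortar=6
After 15 (gather 6 mithril): mithril=10 mortar=6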